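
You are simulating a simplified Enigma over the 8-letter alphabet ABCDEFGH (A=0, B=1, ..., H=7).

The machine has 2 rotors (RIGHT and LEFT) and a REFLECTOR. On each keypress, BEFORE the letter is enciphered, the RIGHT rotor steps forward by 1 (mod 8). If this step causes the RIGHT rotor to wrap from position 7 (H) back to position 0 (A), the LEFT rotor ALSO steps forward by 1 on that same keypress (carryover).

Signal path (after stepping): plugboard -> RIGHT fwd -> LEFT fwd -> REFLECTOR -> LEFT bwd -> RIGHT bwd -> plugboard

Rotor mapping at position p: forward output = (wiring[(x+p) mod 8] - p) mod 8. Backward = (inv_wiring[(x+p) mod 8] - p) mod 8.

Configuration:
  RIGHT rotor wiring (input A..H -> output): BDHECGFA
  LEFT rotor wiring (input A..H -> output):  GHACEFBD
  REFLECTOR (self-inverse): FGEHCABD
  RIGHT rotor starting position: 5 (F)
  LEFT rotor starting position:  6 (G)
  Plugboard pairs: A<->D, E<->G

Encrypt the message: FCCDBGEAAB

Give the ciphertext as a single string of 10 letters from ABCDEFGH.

Answer: CGHGDADDBG

Derivation:
Char 1 ('F'): step: R->6, L=6; F->plug->F->R->G->L->G->refl->B->L'->D->R'->C->plug->C
Char 2 ('C'): step: R->7, L=6; C->plug->C->R->E->L->C->refl->E->L'->F->R'->E->plug->G
Char 3 ('C'): step: R->0, L->7 (L advanced); C->plug->C->R->H->L->C->refl->E->L'->A->R'->H->plug->H
Char 4 ('D'): step: R->1, L=7; D->plug->A->R->C->L->A->refl->F->L'->F->R'->E->plug->G
Char 5 ('B'): step: R->2, L=7; B->plug->B->R->C->L->A->refl->F->L'->F->R'->A->plug->D
Char 6 ('G'): step: R->3, L=7; G->plug->E->R->F->L->F->refl->A->L'->C->R'->D->plug->A
Char 7 ('E'): step: R->4, L=7; E->plug->G->R->D->L->B->refl->G->L'->G->R'->A->plug->D
Char 8 ('A'): step: R->5, L=7; A->plug->D->R->E->L->D->refl->H->L'->B->R'->A->plug->D
Char 9 ('A'): step: R->6, L=7; A->plug->D->R->F->L->F->refl->A->L'->C->R'->B->plug->B
Char 10 ('B'): step: R->7, L=7; B->plug->B->R->C->L->A->refl->F->L'->F->R'->E->plug->G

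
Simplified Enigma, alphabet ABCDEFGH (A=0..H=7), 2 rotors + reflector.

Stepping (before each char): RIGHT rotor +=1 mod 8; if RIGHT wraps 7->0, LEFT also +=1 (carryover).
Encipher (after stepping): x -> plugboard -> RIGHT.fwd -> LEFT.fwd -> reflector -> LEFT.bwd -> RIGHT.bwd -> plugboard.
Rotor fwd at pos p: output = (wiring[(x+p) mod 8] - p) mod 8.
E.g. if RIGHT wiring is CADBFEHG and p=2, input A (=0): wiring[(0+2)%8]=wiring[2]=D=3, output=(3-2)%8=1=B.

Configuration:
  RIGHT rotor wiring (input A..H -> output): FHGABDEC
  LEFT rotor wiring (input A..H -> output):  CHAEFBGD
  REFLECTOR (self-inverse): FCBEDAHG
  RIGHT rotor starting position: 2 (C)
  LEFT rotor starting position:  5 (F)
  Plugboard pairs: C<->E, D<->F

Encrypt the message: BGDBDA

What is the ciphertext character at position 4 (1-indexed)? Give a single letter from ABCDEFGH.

Char 1 ('B'): step: R->3, L=5; B->plug->B->R->G->L->H->refl->G->L'->C->R'->F->plug->D
Char 2 ('G'): step: R->4, L=5; G->plug->G->R->C->L->G->refl->H->L'->G->R'->D->plug->F
Char 3 ('D'): step: R->5, L=5; D->plug->F->R->B->L->B->refl->C->L'->E->R'->H->plug->H
Char 4 ('B'): step: R->6, L=5; B->plug->B->R->E->L->C->refl->B->L'->B->R'->D->plug->F

F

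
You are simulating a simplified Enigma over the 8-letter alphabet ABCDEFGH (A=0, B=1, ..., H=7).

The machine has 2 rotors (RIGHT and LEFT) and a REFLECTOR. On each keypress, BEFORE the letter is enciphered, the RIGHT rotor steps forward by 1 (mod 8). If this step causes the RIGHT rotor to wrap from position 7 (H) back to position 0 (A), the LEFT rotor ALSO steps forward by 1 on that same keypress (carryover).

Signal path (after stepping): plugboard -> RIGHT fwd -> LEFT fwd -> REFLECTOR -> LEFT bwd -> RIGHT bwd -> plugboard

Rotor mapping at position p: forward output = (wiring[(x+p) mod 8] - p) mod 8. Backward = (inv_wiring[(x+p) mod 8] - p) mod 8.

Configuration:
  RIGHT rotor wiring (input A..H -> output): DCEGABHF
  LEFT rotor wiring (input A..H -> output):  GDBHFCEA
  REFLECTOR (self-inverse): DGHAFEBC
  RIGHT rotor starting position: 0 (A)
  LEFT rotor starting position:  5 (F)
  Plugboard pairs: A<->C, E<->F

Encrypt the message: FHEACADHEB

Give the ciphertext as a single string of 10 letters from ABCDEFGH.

Char 1 ('F'): step: R->1, L=5; F->plug->E->R->A->L->F->refl->E->L'->F->R'->C->plug->A
Char 2 ('H'): step: R->2, L=5; H->plug->H->R->A->L->F->refl->E->L'->F->R'->E->plug->F
Char 3 ('E'): step: R->3, L=5; E->plug->F->R->A->L->F->refl->E->L'->F->R'->B->plug->B
Char 4 ('A'): step: R->4, L=5; A->plug->C->R->D->L->B->refl->G->L'->E->R'->A->plug->C
Char 5 ('C'): step: R->5, L=5; C->plug->A->R->E->L->G->refl->B->L'->D->R'->H->plug->H
Char 6 ('A'): step: R->6, L=5; A->plug->C->R->F->L->E->refl->F->L'->A->R'->F->plug->E
Char 7 ('D'): step: R->7, L=5; D->plug->D->R->F->L->E->refl->F->L'->A->R'->H->plug->H
Char 8 ('H'): step: R->0, L->6 (L advanced); H->plug->H->R->F->L->B->refl->G->L'->A->R'->E->plug->F
Char 9 ('E'): step: R->1, L=6; E->plug->F->R->G->L->H->refl->C->L'->B->R'->A->plug->C
Char 10 ('B'): step: R->2, L=6; B->plug->B->R->E->L->D->refl->A->L'->C->R'->A->plug->C

Answer: AFBCHEHFCC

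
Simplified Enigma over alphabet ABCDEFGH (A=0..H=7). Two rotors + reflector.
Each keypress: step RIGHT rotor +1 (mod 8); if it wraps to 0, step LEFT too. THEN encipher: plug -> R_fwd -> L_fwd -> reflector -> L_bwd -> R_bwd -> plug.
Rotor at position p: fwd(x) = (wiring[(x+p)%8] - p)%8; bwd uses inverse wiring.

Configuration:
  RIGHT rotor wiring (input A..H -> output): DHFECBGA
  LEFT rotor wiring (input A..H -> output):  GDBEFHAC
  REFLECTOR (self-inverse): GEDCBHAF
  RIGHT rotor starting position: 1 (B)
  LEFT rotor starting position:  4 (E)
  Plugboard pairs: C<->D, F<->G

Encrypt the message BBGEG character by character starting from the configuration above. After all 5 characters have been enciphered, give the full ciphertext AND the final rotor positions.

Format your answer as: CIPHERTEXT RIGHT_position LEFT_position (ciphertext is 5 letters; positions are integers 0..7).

Char 1 ('B'): step: R->2, L=4; B->plug->B->R->C->L->E->refl->B->L'->A->R'->C->plug->D
Char 2 ('B'): step: R->3, L=4; B->plug->B->R->H->L->A->refl->G->L'->D->R'->D->plug->C
Char 3 ('G'): step: R->4, L=4; G->plug->F->R->D->L->G->refl->A->L'->H->R'->E->plug->E
Char 4 ('E'): step: R->5, L=4; E->plug->E->R->C->L->E->refl->B->L'->A->R'->F->plug->G
Char 5 ('G'): step: R->6, L=4; G->plug->F->R->G->L->F->refl->H->L'->F->R'->C->plug->D
Final: ciphertext=DCEGD, RIGHT=6, LEFT=4

Answer: DCEGD 6 4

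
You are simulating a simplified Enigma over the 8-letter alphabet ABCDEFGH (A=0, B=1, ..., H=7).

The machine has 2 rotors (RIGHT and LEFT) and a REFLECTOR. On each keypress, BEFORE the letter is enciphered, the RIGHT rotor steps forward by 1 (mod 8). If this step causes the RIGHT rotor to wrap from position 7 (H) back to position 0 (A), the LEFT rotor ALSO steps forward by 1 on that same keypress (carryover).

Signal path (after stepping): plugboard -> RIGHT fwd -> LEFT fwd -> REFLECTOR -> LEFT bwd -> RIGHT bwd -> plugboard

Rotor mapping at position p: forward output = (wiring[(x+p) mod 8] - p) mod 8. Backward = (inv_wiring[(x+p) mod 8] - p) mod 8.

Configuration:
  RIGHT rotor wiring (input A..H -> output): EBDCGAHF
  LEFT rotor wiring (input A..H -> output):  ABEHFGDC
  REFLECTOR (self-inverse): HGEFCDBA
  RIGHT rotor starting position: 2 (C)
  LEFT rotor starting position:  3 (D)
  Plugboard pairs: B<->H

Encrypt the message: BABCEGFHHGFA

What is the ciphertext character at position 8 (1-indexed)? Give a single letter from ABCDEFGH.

Char 1 ('B'): step: R->3, L=3; B->plug->H->R->A->L->E->refl->C->L'->B->R'->F->plug->F
Char 2 ('A'): step: R->4, L=3; A->plug->A->R->C->L->D->refl->F->L'->F->R'->F->plug->F
Char 3 ('B'): step: R->5, L=3; B->plug->H->R->B->L->C->refl->E->L'->A->R'->C->plug->C
Char 4 ('C'): step: R->6, L=3; C->plug->C->R->G->L->G->refl->B->L'->H->R'->B->plug->H
Char 5 ('E'): step: R->7, L=3; E->plug->E->R->D->L->A->refl->H->L'->E->R'->D->plug->D
Char 6 ('G'): step: R->0, L->4 (L advanced); G->plug->G->R->H->L->D->refl->F->L'->F->R'->H->plug->B
Char 7 ('F'): step: R->1, L=4; F->plug->F->R->G->L->A->refl->H->L'->C->R'->B->plug->H
Char 8 ('H'): step: R->2, L=4; H->plug->B->R->A->L->B->refl->G->L'->D->R'->F->plug->F

F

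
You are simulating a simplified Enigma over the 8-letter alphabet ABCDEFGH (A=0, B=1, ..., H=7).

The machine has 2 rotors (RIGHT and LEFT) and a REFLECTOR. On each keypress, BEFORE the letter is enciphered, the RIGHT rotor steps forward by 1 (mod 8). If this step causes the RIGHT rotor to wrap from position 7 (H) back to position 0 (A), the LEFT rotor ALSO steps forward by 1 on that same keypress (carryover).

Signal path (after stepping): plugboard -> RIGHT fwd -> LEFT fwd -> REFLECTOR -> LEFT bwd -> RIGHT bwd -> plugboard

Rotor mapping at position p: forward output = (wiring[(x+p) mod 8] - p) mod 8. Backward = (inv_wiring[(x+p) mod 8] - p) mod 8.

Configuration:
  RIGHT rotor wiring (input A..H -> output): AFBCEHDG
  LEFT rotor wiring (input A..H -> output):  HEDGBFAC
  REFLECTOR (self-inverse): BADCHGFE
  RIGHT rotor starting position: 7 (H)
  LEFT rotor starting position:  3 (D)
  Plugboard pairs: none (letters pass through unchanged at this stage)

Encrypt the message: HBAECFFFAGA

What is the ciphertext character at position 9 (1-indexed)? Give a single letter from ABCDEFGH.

Char 1 ('H'): step: R->0, L->4 (L advanced); H->plug->H->R->G->L->H->refl->E->L'->C->R'->D->plug->D
Char 2 ('B'): step: R->1, L=4; B->plug->B->R->A->L->F->refl->G->L'->D->R'->D->plug->D
Char 3 ('A'): step: R->2, L=4; A->plug->A->R->H->L->C->refl->D->L'->E->R'->F->plug->F
Char 4 ('E'): step: R->3, L=4; E->plug->E->R->D->L->G->refl->F->L'->A->R'->D->plug->D
Char 5 ('C'): step: R->4, L=4; C->plug->C->R->H->L->C->refl->D->L'->E->R'->E->plug->E
Char 6 ('F'): step: R->5, L=4; F->plug->F->R->E->L->D->refl->C->L'->H->R'->H->plug->H
Char 7 ('F'): step: R->6, L=4; F->plug->F->R->E->L->D->refl->C->L'->H->R'->D->plug->D
Char 8 ('F'): step: R->7, L=4; F->plug->F->R->F->L->A->refl->B->L'->B->R'->B->plug->B
Char 9 ('A'): step: R->0, L->5 (L advanced); A->plug->A->R->A->L->A->refl->B->L'->G->R'->H->plug->H

H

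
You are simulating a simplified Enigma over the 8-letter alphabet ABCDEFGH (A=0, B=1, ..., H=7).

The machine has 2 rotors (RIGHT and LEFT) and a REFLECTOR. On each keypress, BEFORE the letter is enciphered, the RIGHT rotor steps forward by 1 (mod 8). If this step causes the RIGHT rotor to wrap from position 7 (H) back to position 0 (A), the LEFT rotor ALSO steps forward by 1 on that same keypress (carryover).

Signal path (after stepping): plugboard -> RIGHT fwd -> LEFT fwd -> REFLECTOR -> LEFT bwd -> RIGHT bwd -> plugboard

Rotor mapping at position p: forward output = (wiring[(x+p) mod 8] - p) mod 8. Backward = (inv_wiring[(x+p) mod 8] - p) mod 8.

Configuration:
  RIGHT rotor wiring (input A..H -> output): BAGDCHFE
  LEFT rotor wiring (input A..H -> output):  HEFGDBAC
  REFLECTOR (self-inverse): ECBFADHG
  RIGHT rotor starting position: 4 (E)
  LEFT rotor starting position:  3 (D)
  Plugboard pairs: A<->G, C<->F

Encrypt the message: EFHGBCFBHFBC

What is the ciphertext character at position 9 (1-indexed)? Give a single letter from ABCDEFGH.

Char 1 ('E'): step: R->5, L=3; E->plug->E->R->D->L->F->refl->D->L'->A->R'->B->plug->B
Char 2 ('F'): step: R->6, L=3; F->plug->C->R->D->L->F->refl->D->L'->A->R'->E->plug->E
Char 3 ('H'): step: R->7, L=3; H->plug->H->R->G->L->B->refl->C->L'->H->R'->D->plug->D
Char 4 ('G'): step: R->0, L->4 (L advanced); G->plug->A->R->B->L->F->refl->D->L'->E->R'->H->plug->H
Char 5 ('B'): step: R->1, L=4; B->plug->B->R->F->L->A->refl->E->L'->C->R'->C->plug->F
Char 6 ('C'): step: R->2, L=4; C->plug->F->R->C->L->E->refl->A->L'->F->R'->D->plug->D
Char 7 ('F'): step: R->3, L=4; F->plug->C->R->E->L->D->refl->F->L'->B->R'->E->plug->E
Char 8 ('B'): step: R->4, L=4; B->plug->B->R->D->L->G->refl->H->L'->A->R'->D->plug->D
Char 9 ('H'): step: R->5, L=4; H->plug->H->R->F->L->A->refl->E->L'->C->R'->A->plug->G

G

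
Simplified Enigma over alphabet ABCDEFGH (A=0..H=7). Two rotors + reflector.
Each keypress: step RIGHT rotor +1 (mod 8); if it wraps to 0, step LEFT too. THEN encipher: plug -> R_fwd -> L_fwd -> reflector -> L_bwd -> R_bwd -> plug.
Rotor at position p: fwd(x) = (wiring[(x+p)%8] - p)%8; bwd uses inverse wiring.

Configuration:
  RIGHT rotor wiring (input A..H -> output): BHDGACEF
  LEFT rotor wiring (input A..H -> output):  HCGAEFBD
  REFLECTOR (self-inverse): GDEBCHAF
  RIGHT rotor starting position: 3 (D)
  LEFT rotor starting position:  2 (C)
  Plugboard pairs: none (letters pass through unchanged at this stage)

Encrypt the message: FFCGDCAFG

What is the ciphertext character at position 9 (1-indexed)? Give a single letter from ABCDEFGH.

Char 1 ('F'): step: R->4, L=2; F->plug->F->R->D->L->D->refl->B->L'->F->R'->E->plug->E
Char 2 ('F'): step: R->5, L=2; F->plug->F->R->G->L->F->refl->H->L'->E->R'->D->plug->D
Char 3 ('C'): step: R->6, L=2; C->plug->C->R->D->L->D->refl->B->L'->F->R'->E->plug->E
Char 4 ('G'): step: R->7, L=2; G->plug->G->R->D->L->D->refl->B->L'->F->R'->H->plug->H
Char 5 ('D'): step: R->0, L->3 (L advanced); D->plug->D->R->G->L->H->refl->F->L'->A->R'->E->plug->E
Char 6 ('C'): step: R->1, L=3; C->plug->C->R->F->L->E->refl->C->L'->C->R'->B->plug->B
Char 7 ('A'): step: R->2, L=3; A->plug->A->R->B->L->B->refl->D->L'->H->R'->G->plug->G
Char 8 ('F'): step: R->3, L=3; F->plug->F->R->G->L->H->refl->F->L'->A->R'->H->plug->H
Char 9 ('G'): step: R->4, L=3; G->plug->G->R->H->L->D->refl->B->L'->B->R'->D->plug->D

D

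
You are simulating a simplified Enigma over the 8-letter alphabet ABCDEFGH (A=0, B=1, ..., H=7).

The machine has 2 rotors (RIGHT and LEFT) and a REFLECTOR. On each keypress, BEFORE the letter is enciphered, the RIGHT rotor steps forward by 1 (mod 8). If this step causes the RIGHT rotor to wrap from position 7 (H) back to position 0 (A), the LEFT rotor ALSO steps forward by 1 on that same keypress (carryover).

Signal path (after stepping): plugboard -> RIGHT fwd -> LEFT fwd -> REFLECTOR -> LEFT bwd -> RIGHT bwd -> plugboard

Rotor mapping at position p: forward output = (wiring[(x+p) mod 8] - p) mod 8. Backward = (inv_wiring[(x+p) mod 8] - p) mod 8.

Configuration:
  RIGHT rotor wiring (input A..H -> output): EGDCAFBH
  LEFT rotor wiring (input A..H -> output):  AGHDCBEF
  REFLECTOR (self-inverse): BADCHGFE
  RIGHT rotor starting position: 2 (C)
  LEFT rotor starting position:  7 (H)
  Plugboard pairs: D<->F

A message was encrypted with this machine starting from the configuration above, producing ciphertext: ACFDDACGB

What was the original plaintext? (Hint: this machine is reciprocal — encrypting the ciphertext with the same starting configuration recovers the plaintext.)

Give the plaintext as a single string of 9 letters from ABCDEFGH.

Answer: HHAGECFCH

Derivation:
Char 1 ('A'): step: R->3, L=7; A->plug->A->R->H->L->F->refl->G->L'->A->R'->H->plug->H
Char 2 ('C'): step: R->4, L=7; C->plug->C->R->F->L->D->refl->C->L'->G->R'->H->plug->H
Char 3 ('F'): step: R->5, L=7; F->plug->D->R->H->L->F->refl->G->L'->A->R'->A->plug->A
Char 4 ('D'): step: R->6, L=7; D->plug->F->R->E->L->E->refl->H->L'->C->R'->G->plug->G
Char 5 ('D'): step: R->7, L=7; D->plug->F->R->B->L->B->refl->A->L'->D->R'->E->plug->E
Char 6 ('A'): step: R->0, L->0 (L advanced); A->plug->A->R->E->L->C->refl->D->L'->D->R'->C->plug->C
Char 7 ('C'): step: R->1, L=0; C->plug->C->R->B->L->G->refl->F->L'->H->R'->D->plug->F
Char 8 ('G'): step: R->2, L=0; G->plug->G->R->C->L->H->refl->E->L'->G->R'->C->plug->C
Char 9 ('B'): step: R->3, L=0; B->plug->B->R->F->L->B->refl->A->L'->A->R'->H->plug->H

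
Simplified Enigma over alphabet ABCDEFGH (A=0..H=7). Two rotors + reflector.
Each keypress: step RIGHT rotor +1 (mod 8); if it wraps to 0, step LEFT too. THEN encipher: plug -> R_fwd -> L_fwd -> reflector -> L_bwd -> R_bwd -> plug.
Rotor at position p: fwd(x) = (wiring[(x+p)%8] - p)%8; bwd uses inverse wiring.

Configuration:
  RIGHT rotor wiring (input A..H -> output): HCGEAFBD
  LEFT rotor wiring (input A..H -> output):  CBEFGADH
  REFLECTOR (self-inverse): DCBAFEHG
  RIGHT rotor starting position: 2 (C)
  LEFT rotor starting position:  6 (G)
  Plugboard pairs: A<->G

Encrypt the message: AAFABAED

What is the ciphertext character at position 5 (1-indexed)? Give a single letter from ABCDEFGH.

Char 1 ('A'): step: R->3, L=6; A->plug->G->R->H->L->C->refl->B->L'->B->R'->A->plug->G
Char 2 ('A'): step: R->4, L=6; A->plug->G->R->C->L->E->refl->F->L'->A->R'->H->plug->H
Char 3 ('F'): step: R->5, L=6; F->plug->F->R->B->L->B->refl->C->L'->H->R'->G->plug->A
Char 4 ('A'): step: R->6, L=6; A->plug->G->R->C->L->E->refl->F->L'->A->R'->E->plug->E
Char 5 ('B'): step: R->7, L=6; B->plug->B->R->A->L->F->refl->E->L'->C->R'->H->plug->H

H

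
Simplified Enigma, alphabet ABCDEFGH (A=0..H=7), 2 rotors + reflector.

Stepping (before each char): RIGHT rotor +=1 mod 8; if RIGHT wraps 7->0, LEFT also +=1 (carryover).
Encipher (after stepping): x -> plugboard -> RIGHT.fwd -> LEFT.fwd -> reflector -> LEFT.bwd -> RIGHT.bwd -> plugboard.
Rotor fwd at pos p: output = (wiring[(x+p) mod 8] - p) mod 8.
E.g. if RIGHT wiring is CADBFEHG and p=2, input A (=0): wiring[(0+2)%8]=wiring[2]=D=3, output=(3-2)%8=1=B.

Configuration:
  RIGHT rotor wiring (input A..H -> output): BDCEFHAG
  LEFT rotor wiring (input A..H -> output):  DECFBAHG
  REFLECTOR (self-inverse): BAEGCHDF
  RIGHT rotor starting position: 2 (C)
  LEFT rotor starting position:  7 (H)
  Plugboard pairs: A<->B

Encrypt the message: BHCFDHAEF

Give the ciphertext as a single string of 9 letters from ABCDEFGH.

Char 1 ('B'): step: R->3, L=7; B->plug->A->R->B->L->E->refl->C->L'->F->R'->D->plug->D
Char 2 ('H'): step: R->4, L=7; H->plug->H->R->A->L->H->refl->F->L'->C->R'->D->plug->D
Char 3 ('C'): step: R->5, L=7; C->plug->C->R->B->L->E->refl->C->L'->F->R'->F->plug->F
Char 4 ('F'): step: R->6, L=7; F->plug->F->R->G->L->B->refl->A->L'->H->R'->G->plug->G
Char 5 ('D'): step: R->7, L=7; D->plug->D->R->D->L->D->refl->G->L'->E->R'->C->plug->C
Char 6 ('H'): step: R->0, L->0 (L advanced); H->plug->H->R->G->L->H->refl->F->L'->D->R'->B->plug->A
Char 7 ('A'): step: R->1, L=0; A->plug->B->R->B->L->E->refl->C->L'->C->R'->A->plug->B
Char 8 ('E'): step: R->2, L=0; E->plug->E->R->G->L->H->refl->F->L'->D->R'->C->plug->C
Char 9 ('F'): step: R->3, L=0; F->plug->F->R->G->L->H->refl->F->L'->D->R'->E->plug->E

Answer: DDFGCABCE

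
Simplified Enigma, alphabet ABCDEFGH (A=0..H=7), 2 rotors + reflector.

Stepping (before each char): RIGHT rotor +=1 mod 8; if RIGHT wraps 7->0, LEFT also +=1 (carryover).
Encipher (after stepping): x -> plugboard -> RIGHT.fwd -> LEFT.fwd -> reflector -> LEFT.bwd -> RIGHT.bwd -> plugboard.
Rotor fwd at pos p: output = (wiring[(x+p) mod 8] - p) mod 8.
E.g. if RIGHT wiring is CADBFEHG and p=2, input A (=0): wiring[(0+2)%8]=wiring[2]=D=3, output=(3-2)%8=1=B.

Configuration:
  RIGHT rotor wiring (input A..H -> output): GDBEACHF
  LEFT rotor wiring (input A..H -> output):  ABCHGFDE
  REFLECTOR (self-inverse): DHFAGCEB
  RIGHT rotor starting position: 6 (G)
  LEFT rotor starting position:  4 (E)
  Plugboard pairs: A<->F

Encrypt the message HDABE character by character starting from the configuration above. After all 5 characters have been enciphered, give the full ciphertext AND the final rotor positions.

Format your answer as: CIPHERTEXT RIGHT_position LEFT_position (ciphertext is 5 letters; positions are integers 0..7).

Char 1 ('H'): step: R->7, L=4; H->plug->H->R->A->L->C->refl->F->L'->F->R'->E->plug->E
Char 2 ('D'): step: R->0, L->5 (L advanced); D->plug->D->R->E->L->E->refl->G->L'->B->R'->C->plug->C
Char 3 ('A'): step: R->1, L=5; A->plug->F->R->G->L->C->refl->F->L'->F->R'->H->plug->H
Char 4 ('B'): step: R->2, L=5; B->plug->B->R->C->L->H->refl->B->L'->H->R'->A->plug->F
Char 5 ('E'): step: R->3, L=5; E->plug->E->R->C->L->H->refl->B->L'->H->R'->C->plug->C
Final: ciphertext=ECHFC, RIGHT=3, LEFT=5

Answer: ECHFC 3 5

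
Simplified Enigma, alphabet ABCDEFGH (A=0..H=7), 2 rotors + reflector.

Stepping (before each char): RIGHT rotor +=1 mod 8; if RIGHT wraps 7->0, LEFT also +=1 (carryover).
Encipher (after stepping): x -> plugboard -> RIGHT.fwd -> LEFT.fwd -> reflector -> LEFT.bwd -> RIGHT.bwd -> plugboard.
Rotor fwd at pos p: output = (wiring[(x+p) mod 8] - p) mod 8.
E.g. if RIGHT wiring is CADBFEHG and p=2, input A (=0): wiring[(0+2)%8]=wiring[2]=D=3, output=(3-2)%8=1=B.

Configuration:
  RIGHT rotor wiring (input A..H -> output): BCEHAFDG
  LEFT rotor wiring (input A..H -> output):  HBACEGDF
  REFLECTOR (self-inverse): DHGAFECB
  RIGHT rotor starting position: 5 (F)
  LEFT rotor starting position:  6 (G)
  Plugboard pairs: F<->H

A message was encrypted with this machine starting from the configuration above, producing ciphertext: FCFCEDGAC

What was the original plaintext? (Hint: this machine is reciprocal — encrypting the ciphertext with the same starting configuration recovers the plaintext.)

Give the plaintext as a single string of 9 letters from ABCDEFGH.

Char 1 ('F'): step: R->6, L=6; F->plug->H->R->H->L->A->refl->D->L'->D->R'->C->plug->C
Char 2 ('C'): step: R->7, L=6; C->plug->C->R->D->L->D->refl->A->L'->H->R'->A->plug->A
Char 3 ('F'): step: R->0, L->7 (L advanced); F->plug->H->R->G->L->H->refl->B->L'->D->R'->G->plug->G
Char 4 ('C'): step: R->1, L=7; C->plug->C->R->G->L->H->refl->B->L'->D->R'->B->plug->B
Char 5 ('E'): step: R->2, L=7; E->plug->E->R->B->L->A->refl->D->L'->E->R'->F->plug->H
Char 6 ('D'): step: R->3, L=7; D->plug->D->R->A->L->G->refl->C->L'->C->R'->C->plug->C
Char 7 ('G'): step: R->4, L=7; G->plug->G->R->A->L->G->refl->C->L'->C->R'->D->plug->D
Char 8 ('A'): step: R->5, L=7; A->plug->A->R->A->L->G->refl->C->L'->C->R'->G->plug->G
Char 9 ('C'): step: R->6, L=7; C->plug->C->R->D->L->B->refl->H->L'->G->R'->E->plug->E

Answer: CAGBHCDGE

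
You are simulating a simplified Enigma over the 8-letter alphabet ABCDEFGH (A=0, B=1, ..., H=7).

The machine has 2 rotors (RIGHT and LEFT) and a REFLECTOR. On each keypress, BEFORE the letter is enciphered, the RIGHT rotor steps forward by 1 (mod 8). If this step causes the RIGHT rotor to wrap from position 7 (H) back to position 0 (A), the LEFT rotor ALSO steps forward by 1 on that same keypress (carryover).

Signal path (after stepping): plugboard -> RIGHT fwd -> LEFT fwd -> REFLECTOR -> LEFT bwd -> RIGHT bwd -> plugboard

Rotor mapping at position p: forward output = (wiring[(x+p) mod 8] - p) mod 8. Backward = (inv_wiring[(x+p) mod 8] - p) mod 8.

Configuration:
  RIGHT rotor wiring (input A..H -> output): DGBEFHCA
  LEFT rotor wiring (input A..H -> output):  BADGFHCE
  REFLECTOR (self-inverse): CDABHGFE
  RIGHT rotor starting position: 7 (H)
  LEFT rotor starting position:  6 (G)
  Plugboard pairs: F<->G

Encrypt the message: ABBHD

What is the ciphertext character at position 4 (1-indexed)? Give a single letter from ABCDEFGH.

Char 1 ('A'): step: R->0, L->7 (L advanced); A->plug->A->R->D->L->E->refl->H->L'->E->R'->D->plug->D
Char 2 ('B'): step: R->1, L=7; B->plug->B->R->A->L->F->refl->G->L'->F->R'->A->plug->A
Char 3 ('B'): step: R->2, L=7; B->plug->B->R->C->L->B->refl->D->L'->H->R'->A->plug->A
Char 4 ('H'): step: R->3, L=7; H->plug->H->R->G->L->A->refl->C->L'->B->R'->A->plug->A

A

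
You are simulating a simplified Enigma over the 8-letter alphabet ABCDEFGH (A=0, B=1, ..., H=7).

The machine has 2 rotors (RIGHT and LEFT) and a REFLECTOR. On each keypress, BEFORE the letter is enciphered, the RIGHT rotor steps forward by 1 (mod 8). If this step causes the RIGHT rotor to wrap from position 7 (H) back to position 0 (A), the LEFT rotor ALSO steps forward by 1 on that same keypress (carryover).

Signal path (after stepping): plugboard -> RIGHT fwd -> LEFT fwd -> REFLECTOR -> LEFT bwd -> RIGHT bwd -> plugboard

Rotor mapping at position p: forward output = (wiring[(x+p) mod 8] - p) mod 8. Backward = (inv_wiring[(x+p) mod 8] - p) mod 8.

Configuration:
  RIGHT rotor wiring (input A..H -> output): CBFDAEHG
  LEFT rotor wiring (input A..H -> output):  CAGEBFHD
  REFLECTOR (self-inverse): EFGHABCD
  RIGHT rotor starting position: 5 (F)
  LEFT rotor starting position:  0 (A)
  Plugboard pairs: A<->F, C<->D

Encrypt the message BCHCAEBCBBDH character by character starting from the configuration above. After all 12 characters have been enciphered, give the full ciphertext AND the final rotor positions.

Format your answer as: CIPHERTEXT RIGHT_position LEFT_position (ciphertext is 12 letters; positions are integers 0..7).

Answer: GFDHFCCGGEAC 1 2

Derivation:
Char 1 ('B'): step: R->6, L=0; B->plug->B->R->A->L->C->refl->G->L'->C->R'->G->plug->G
Char 2 ('C'): step: R->7, L=0; C->plug->D->R->G->L->H->refl->D->L'->H->R'->A->plug->F
Char 3 ('H'): step: R->0, L->1 (L advanced); H->plug->H->R->G->L->C->refl->G->L'->F->R'->C->plug->D
Char 4 ('C'): step: R->1, L=1; C->plug->D->R->H->L->B->refl->F->L'->B->R'->H->plug->H
Char 5 ('A'): step: R->2, L=1; A->plug->F->R->E->L->E->refl->A->L'->D->R'->A->plug->F
Char 6 ('E'): step: R->3, L=1; E->plug->E->R->D->L->A->refl->E->L'->E->R'->D->plug->C
Char 7 ('B'): step: R->4, L=1; B->plug->B->R->A->L->H->refl->D->L'->C->R'->D->plug->C
Char 8 ('C'): step: R->5, L=1; C->plug->D->R->F->L->G->refl->C->L'->G->R'->G->plug->G
Char 9 ('B'): step: R->6, L=1; B->plug->B->R->A->L->H->refl->D->L'->C->R'->G->plug->G
Char 10 ('B'): step: R->7, L=1; B->plug->B->R->D->L->A->refl->E->L'->E->R'->E->plug->E
Char 11 ('D'): step: R->0, L->2 (L advanced); D->plug->C->R->F->L->B->refl->F->L'->E->R'->F->plug->A
Char 12 ('H'): step: R->1, L=2; H->plug->H->R->B->L->C->refl->G->L'->H->R'->D->plug->C
Final: ciphertext=GFDHFCCGGEAC, RIGHT=1, LEFT=2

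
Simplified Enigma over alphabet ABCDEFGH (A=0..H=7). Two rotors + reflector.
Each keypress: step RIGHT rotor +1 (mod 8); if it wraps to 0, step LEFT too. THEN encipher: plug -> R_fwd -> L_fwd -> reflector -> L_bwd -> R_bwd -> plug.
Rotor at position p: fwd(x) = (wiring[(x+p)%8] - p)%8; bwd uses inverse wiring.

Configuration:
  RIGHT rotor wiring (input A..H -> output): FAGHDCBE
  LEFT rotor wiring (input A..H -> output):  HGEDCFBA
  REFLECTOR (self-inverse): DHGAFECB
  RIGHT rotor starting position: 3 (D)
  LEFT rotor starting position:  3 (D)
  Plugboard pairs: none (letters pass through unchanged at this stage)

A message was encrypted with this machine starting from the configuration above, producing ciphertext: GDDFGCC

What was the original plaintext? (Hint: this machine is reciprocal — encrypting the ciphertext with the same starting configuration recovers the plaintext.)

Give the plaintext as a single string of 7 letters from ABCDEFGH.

Answer: HHAADHE

Derivation:
Char 1 ('G'): step: R->4, L=3; G->plug->G->R->C->L->C->refl->G->L'->D->R'->H->plug->H
Char 2 ('D'): step: R->5, L=3; D->plug->D->R->A->L->A->refl->D->L'->G->R'->H->plug->H
Char 3 ('D'): step: R->6, L=3; D->plug->D->R->C->L->C->refl->G->L'->D->R'->A->plug->A
Char 4 ('F'): step: R->7, L=3; F->plug->F->R->E->L->F->refl->E->L'->F->R'->A->plug->A
Char 5 ('G'): step: R->0, L->4 (L advanced); G->plug->G->R->B->L->B->refl->H->L'->H->R'->D->plug->D
Char 6 ('C'): step: R->1, L=4; C->plug->C->R->G->L->A->refl->D->L'->E->R'->H->plug->H
Char 7 ('C'): step: R->2, L=4; C->plug->C->R->B->L->B->refl->H->L'->H->R'->E->plug->E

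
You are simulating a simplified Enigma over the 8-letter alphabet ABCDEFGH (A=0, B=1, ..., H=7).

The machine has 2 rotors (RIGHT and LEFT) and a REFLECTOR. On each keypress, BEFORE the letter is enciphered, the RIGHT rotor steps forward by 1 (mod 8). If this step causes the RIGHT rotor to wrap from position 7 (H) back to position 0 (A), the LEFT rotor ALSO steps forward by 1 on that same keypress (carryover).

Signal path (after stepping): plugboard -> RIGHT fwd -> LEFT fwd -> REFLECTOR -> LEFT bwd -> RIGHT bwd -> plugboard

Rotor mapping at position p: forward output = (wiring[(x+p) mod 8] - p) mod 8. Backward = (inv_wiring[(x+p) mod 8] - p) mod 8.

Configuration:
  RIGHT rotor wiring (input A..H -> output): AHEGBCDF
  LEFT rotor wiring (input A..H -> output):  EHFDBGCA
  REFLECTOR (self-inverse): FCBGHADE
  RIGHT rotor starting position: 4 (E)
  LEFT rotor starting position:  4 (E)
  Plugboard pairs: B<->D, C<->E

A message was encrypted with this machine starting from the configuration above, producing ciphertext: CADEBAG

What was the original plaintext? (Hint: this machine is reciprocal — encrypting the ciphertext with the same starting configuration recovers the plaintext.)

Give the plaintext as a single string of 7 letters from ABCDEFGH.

Char 1 ('C'): step: R->5, L=4; C->plug->E->R->C->L->G->refl->D->L'->F->R'->A->plug->A
Char 2 ('A'): step: R->6, L=4; A->plug->A->R->F->L->D->refl->G->L'->C->R'->C->plug->E
Char 3 ('D'): step: R->7, L=4; D->plug->B->R->B->L->C->refl->B->L'->G->R'->A->plug->A
Char 4 ('E'): step: R->0, L->5 (L advanced); E->plug->C->R->E->L->C->refl->B->L'->A->R'->A->plug->A
Char 5 ('B'): step: R->1, L=5; B->plug->D->R->A->L->B->refl->C->L'->E->R'->G->plug->G
Char 6 ('A'): step: R->2, L=5; A->plug->A->R->C->L->D->refl->G->L'->G->R'->G->plug->G
Char 7 ('G'): step: R->3, L=5; G->plug->G->R->E->L->C->refl->B->L'->A->R'->D->plug->B

Answer: AEAAGGB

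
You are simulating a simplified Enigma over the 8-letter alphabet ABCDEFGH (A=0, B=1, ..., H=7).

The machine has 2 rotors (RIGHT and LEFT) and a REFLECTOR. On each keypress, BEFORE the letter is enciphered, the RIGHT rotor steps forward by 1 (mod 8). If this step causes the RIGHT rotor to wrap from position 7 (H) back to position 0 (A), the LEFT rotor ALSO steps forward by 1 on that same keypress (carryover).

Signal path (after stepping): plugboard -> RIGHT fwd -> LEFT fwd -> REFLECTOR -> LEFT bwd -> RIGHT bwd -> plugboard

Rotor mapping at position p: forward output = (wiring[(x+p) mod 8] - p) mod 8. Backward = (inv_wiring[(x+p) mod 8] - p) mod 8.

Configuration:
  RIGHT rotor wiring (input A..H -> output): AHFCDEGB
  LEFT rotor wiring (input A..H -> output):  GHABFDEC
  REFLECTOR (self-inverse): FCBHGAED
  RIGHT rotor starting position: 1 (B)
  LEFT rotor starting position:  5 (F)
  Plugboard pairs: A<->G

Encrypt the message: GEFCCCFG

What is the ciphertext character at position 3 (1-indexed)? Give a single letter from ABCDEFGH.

Char 1 ('G'): step: R->2, L=5; G->plug->A->R->D->L->B->refl->C->L'->E->R'->E->plug->E
Char 2 ('E'): step: R->3, L=5; E->plug->E->R->G->L->E->refl->G->L'->A->R'->B->plug->B
Char 3 ('F'): step: R->4, L=5; F->plug->F->R->D->L->B->refl->C->L'->E->R'->E->plug->E

E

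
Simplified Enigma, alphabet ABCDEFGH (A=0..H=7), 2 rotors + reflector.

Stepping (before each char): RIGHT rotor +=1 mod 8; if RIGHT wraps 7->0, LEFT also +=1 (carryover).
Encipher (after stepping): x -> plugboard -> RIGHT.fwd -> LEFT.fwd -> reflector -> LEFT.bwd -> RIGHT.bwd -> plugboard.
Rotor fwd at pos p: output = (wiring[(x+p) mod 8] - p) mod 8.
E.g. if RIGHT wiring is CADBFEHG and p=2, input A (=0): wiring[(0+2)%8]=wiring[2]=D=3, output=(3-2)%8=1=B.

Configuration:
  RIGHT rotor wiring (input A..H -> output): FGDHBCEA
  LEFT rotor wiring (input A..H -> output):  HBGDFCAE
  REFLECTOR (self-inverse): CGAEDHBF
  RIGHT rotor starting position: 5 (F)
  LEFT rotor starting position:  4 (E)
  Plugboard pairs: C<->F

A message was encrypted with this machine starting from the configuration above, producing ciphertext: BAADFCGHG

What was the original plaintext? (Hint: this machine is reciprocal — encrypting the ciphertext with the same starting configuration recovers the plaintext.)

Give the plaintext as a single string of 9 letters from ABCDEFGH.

Char 1 ('B'): step: R->6, L=4; B->plug->B->R->C->L->E->refl->D->L'->E->R'->H->plug->H
Char 2 ('A'): step: R->7, L=4; A->plug->A->R->B->L->G->refl->B->L'->A->R'->E->plug->E
Char 3 ('A'): step: R->0, L->5 (L advanced); A->plug->A->R->F->L->B->refl->G->L'->G->R'->B->plug->B
Char 4 ('D'): step: R->1, L=5; D->plug->D->R->A->L->F->refl->H->L'->C->R'->B->plug->B
Char 5 ('F'): step: R->2, L=5; F->plug->C->R->H->L->A->refl->C->L'->D->R'->G->plug->G
Char 6 ('C'): step: R->3, L=5; C->plug->F->R->C->L->H->refl->F->L'->A->R'->H->plug->H
Char 7 ('G'): step: R->4, L=5; G->plug->G->R->H->L->A->refl->C->L'->D->R'->H->plug->H
Char 8 ('H'): step: R->5, L=5; H->plug->H->R->E->L->E->refl->D->L'->B->R'->E->plug->E
Char 9 ('G'): step: R->6, L=5; G->plug->G->R->D->L->C->refl->A->L'->H->R'->C->plug->F

Answer: HEBBGHHEF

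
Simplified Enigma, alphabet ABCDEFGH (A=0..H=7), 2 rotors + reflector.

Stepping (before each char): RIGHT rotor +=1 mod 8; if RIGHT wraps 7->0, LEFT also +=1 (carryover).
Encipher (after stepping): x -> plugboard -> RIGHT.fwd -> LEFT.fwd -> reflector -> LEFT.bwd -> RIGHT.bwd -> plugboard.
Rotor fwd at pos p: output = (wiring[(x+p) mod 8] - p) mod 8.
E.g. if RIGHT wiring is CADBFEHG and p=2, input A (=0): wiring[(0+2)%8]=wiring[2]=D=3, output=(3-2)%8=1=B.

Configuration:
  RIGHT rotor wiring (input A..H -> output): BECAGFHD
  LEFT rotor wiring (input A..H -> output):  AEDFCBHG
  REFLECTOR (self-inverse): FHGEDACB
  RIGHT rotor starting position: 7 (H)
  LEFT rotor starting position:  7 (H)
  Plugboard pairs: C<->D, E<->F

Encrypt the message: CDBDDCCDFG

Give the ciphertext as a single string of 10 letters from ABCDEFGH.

Char 1 ('C'): step: R->0, L->0 (L advanced); C->plug->D->R->A->L->A->refl->F->L'->D->R'->H->plug->H
Char 2 ('D'): step: R->1, L=0; D->plug->C->R->H->L->G->refl->C->L'->E->R'->E->plug->F
Char 3 ('B'): step: R->2, L=0; B->plug->B->R->G->L->H->refl->B->L'->F->R'->E->plug->F
Char 4 ('D'): step: R->3, L=0; D->plug->C->R->C->L->D->refl->E->L'->B->R'->G->plug->G
Char 5 ('D'): step: R->4, L=0; D->plug->C->R->D->L->F->refl->A->L'->A->R'->F->plug->E
Char 6 ('C'): step: R->5, L=0; C->plug->D->R->E->L->C->refl->G->L'->H->R'->E->plug->F
Char 7 ('C'): step: R->6, L=0; C->plug->D->R->G->L->H->refl->B->L'->F->R'->B->plug->B
Char 8 ('D'): step: R->7, L=0; D->plug->C->R->F->L->B->refl->H->L'->G->R'->G->plug->G
Char 9 ('F'): step: R->0, L->1 (L advanced); F->plug->E->R->G->L->F->refl->A->L'->E->R'->B->plug->B
Char 10 ('G'): step: R->1, L=1; G->plug->G->R->C->L->E->refl->D->L'->A->R'->H->plug->H

Answer: HFFGEFBGBH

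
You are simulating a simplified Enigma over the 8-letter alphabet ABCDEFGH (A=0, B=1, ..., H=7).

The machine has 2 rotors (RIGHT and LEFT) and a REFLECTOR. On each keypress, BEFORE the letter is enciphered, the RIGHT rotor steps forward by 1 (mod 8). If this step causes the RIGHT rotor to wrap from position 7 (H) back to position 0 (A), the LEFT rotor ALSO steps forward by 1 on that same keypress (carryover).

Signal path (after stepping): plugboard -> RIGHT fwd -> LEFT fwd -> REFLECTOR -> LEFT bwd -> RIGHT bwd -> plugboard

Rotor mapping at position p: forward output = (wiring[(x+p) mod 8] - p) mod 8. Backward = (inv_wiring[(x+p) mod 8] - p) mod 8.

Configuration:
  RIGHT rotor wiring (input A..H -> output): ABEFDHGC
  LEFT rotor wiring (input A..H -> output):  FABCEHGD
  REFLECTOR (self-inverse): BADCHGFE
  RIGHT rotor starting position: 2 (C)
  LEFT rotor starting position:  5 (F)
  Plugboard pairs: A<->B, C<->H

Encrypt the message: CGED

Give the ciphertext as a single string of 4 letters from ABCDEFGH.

Answer: DEGC

Derivation:
Char 1 ('C'): step: R->3, L=5; C->plug->H->R->B->L->B->refl->A->L'->D->R'->D->plug->D
Char 2 ('G'): step: R->4, L=5; G->plug->G->R->A->L->C->refl->D->L'->E->R'->E->plug->E
Char 3 ('E'): step: R->5, L=5; E->plug->E->R->E->L->D->refl->C->L'->A->R'->G->plug->G
Char 4 ('D'): step: R->6, L=5; D->plug->D->R->D->L->A->refl->B->L'->B->R'->H->plug->C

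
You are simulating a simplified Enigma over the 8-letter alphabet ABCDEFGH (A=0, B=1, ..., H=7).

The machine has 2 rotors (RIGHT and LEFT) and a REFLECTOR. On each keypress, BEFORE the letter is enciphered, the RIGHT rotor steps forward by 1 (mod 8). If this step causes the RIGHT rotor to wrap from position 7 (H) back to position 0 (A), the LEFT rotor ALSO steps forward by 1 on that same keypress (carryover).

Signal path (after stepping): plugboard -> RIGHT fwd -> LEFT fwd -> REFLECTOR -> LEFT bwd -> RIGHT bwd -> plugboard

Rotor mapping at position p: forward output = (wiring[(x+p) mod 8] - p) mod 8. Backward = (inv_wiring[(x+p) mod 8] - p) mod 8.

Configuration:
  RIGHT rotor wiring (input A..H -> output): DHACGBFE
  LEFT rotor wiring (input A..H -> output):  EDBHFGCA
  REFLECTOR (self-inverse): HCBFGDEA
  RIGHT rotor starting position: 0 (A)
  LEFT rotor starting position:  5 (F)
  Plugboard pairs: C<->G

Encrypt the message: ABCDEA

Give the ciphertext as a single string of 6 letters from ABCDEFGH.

Answer: EAHHHH

Derivation:
Char 1 ('A'): step: R->1, L=5; A->plug->A->R->G->L->C->refl->B->L'->A->R'->E->plug->E
Char 2 ('B'): step: R->2, L=5; B->plug->B->R->A->L->B->refl->C->L'->G->R'->A->plug->A
Char 3 ('C'): step: R->3, L=5; C->plug->G->R->E->L->G->refl->E->L'->F->R'->H->plug->H
Char 4 ('D'): step: R->4, L=5; D->plug->D->R->A->L->B->refl->C->L'->G->R'->H->plug->H
Char 5 ('E'): step: R->5, L=5; E->plug->E->R->C->L->D->refl->F->L'->B->R'->H->plug->H
Char 6 ('A'): step: R->6, L=5; A->plug->A->R->H->L->A->refl->H->L'->D->R'->H->plug->H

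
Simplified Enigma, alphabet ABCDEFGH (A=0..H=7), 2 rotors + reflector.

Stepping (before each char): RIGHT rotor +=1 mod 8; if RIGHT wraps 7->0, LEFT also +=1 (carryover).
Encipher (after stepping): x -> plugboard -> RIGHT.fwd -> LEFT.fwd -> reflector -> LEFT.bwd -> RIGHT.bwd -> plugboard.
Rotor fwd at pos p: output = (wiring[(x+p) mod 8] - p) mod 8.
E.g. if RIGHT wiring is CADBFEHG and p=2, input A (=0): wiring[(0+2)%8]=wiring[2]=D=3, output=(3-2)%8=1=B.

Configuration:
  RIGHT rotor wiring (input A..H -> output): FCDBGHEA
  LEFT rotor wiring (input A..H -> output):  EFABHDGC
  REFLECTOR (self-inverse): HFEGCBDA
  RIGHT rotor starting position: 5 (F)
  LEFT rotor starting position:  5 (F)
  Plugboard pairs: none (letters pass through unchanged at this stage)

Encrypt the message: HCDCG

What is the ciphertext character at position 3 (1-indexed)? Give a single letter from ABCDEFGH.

Char 1 ('H'): step: R->6, L=5; H->plug->H->R->B->L->B->refl->F->L'->C->R'->B->plug->B
Char 2 ('C'): step: R->7, L=5; C->plug->C->R->D->L->H->refl->A->L'->E->R'->D->plug->D
Char 3 ('D'): step: R->0, L->6 (L advanced); D->plug->D->R->B->L->E->refl->C->L'->E->R'->G->plug->G

G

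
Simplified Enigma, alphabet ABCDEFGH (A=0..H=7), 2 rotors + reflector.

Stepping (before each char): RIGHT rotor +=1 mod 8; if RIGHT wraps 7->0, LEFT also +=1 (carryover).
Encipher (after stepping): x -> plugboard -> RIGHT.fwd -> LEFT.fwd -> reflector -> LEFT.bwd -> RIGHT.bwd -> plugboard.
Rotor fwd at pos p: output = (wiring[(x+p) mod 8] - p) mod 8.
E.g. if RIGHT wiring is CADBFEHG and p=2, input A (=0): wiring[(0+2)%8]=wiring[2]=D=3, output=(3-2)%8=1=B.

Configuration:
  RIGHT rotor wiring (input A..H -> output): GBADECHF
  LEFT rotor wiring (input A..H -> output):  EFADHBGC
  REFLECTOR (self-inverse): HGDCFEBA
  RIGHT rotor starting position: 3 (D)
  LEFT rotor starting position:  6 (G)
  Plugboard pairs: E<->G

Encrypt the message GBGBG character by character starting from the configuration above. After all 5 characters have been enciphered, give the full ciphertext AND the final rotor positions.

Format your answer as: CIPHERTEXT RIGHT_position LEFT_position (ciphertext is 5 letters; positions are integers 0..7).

Answer: BEEGB 0 7

Derivation:
Char 1 ('G'): step: R->4, L=6; G->plug->E->R->C->L->G->refl->B->L'->G->R'->B->plug->B
Char 2 ('B'): step: R->5, L=6; B->plug->B->R->C->L->G->refl->B->L'->G->R'->G->plug->E
Char 3 ('G'): step: R->6, L=6; G->plug->E->R->C->L->G->refl->B->L'->G->R'->G->plug->E
Char 4 ('B'): step: R->7, L=6; B->plug->B->R->H->L->D->refl->C->L'->E->R'->E->plug->G
Char 5 ('G'): step: R->0, L->7 (L advanced); G->plug->E->R->E->L->E->refl->F->L'->B->R'->B->plug->B
Final: ciphertext=BEEGB, RIGHT=0, LEFT=7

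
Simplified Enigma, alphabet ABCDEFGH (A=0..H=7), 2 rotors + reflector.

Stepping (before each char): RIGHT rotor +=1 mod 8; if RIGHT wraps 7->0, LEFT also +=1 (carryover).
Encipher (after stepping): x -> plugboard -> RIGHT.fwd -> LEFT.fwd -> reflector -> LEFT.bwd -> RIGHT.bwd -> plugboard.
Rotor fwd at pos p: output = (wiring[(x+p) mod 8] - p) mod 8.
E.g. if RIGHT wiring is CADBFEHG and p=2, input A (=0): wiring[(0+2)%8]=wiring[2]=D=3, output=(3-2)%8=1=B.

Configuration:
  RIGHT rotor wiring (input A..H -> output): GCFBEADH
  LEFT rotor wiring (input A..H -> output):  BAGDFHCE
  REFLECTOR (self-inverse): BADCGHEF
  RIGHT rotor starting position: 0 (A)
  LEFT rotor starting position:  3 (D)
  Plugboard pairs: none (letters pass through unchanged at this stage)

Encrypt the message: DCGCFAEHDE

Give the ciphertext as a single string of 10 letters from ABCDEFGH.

Char 1 ('D'): step: R->1, L=3; D->plug->D->R->D->L->H->refl->F->L'->G->R'->G->plug->G
Char 2 ('C'): step: R->2, L=3; C->plug->C->R->C->L->E->refl->G->L'->F->R'->F->plug->F
Char 3 ('G'): step: R->3, L=3; G->plug->G->R->H->L->D->refl->C->L'->B->R'->B->plug->B
Char 4 ('C'): step: R->4, L=3; C->plug->C->R->H->L->D->refl->C->L'->B->R'->G->plug->G
Char 5 ('F'): step: R->5, L=3; F->plug->F->R->A->L->A->refl->B->L'->E->R'->G->plug->G
Char 6 ('A'): step: R->6, L=3; A->plug->A->R->F->L->G->refl->E->L'->C->R'->H->plug->H
Char 7 ('E'): step: R->7, L=3; E->plug->E->R->C->L->E->refl->G->L'->F->R'->F->plug->F
Char 8 ('H'): step: R->0, L->4 (L advanced); H->plug->H->R->H->L->H->refl->F->L'->E->R'->E->plug->E
Char 9 ('D'): step: R->1, L=4; D->plug->D->R->D->L->A->refl->B->L'->A->R'->C->plug->C
Char 10 ('E'): step: R->2, L=4; E->plug->E->R->B->L->D->refl->C->L'->G->R'->D->plug->D

Answer: GFBGGHFECD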